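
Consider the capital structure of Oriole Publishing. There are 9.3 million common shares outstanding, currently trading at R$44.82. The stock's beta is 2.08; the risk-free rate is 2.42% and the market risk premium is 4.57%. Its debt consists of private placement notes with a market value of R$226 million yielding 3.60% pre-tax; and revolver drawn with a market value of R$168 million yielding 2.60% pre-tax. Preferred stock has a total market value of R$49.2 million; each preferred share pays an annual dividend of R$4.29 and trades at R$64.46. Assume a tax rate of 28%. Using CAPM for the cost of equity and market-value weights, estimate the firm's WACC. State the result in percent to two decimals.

7.21%

Cost of equity via CAPM: Re = 2.42% + 2.08 × 4.57% = 11.9256%.
Cost of preferred: Rp = 4.29 / 64.46 = 6.6553%.
Market value of equity E = 44.82 × 9.3m = 416.826m.
Total capital V = 416.826 + 49.2 + 226 + 168 = 860.026.
Equity: weight = 416.826/860.026 = 0.4847; cost = 11.9256%.
Preferred: weight = 49.2/860.026 = 0.0572; cost = 6.6553%.
Private placement notes: weight = 226/860.026 = 0.2628; after-tax cost = 3.6% × (1 − 28%) = 2.5920%.
Revolver drawn: weight = 168/860.026 = 0.1953; after-tax cost = 2.6% × (1 − 28%) = 1.8720%.
WACC = 0.4847 × 11.9256% + 0.0572 × 6.6553% + 0.2628 × 2.5920% + 0.1953 × 1.8720% = 7.2075%.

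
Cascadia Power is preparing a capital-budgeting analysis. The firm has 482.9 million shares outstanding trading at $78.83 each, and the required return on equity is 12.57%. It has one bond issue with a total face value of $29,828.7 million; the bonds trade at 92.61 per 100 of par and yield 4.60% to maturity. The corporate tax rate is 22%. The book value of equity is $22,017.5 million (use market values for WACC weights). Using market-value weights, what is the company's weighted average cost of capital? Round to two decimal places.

Market value of equity E = 78.83 × 482.9m = 38067.007m. Market value of debt D = 29828.7m × 92.61/100 = 27624.35907m.
Total capital V = 38067.007 + 27624.35907 = 65691.36607.
Equity: weight = 38067.007/65691.36607 = 0.5795; cost = 12.57%.
Bonds outstanding: weight = 27624.35907/65691.36607 = 0.4205; after-tax cost = 4.6% × (1 − 22%) = 3.5880%.
WACC = 0.5795 × 12.5700% + 0.4205 × 3.5880% = 8.7929%.

8.79%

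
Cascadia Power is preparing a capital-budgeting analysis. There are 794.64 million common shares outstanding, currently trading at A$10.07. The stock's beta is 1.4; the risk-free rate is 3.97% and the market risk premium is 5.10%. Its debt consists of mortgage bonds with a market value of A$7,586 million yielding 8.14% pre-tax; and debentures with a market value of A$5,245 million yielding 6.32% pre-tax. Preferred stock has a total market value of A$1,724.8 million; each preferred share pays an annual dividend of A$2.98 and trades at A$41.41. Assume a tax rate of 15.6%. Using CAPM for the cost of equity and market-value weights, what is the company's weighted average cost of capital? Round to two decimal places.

8.04%

Cost of equity via CAPM: Re = 3.97% + 1.4 × 5.1% = 11.1100%.
Cost of preferred: Rp = 2.98 / 41.41 = 7.1963%.
Market value of equity E = 10.07 × 794.64m = 8002.0248m.
Total capital V = 8002.0248 + 1724.8 + 7586 + 5245 = 22557.8248.
Equity: weight = 8002.0248/22557.8248 = 0.3547; cost = 11.11%.
Preferred: weight = 1724.8/22557.8248 = 0.0765; cost = 7.1963%.
Mortgage bonds: weight = 7586/22557.8248 = 0.3363; after-tax cost = 8.14% × (1 − 15.6%) = 6.8702%.
Debentures: weight = 5245/22557.8248 = 0.2325; after-tax cost = 6.32% × (1 − 15.6%) = 5.3341%.
WACC = 0.3547 × 11.1100% + 0.0765 × 7.1963% + 0.3363 × 6.8702% + 0.2325 × 5.3341% = 8.0420%.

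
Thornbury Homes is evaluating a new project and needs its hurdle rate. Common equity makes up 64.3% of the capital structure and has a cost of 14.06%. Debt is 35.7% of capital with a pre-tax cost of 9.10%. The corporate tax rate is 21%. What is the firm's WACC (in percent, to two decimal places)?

After-tax cost of debt = 9.1% × (1 − 21%) = 7.1890%.
WACC = 0.643 × 14.0600% + 0.357 × 7.1890% = 11.6071%.

11.61%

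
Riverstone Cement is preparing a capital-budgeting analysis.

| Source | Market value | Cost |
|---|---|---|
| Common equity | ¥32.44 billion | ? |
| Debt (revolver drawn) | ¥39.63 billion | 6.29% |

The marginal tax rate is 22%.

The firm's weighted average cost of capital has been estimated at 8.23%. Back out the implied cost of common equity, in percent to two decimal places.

12.29%

Total capital V = 32.44 + 39.63 = 72.07.
Equity weight = 32.44/72.07 = 0.4501.
Revolver drawn weight = 39.63/72.07 = 0.5499.
Debt contribution = 0.5499 × 6.29% × (1 − 22%) = 2.6978%.
Required equity contribution = 8.23% − 2.6978% = 5.5322%.
Re = 5.5322% / 0.4501 = 12.2905%.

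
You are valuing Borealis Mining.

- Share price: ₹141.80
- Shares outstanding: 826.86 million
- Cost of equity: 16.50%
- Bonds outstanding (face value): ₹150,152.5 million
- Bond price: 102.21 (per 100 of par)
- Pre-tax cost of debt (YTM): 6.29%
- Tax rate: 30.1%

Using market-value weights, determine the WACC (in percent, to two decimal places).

Market value of equity E = 141.8 × 826.86m = 117248.748m. Market value of debt D = 150152.5m × 102.21/100 = 153470.87025m.
Total capital V = 117248.748 + 153470.87025 = 270719.61825.
Equity: weight = 117248.748/270719.61825 = 0.4331; cost = 16.5%.
Bonds outstanding: weight = 153470.87025/270719.61825 = 0.5669; after-tax cost = 6.29% × (1 − 30.1%) = 4.3967%.
WACC = 0.4331 × 16.5000% + 0.5669 × 4.3967% = 9.6386%.

9.64%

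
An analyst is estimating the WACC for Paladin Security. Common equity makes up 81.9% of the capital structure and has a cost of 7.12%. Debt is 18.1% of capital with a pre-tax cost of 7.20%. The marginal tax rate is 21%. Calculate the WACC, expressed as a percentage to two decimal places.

After-tax cost of debt = 7.2% × (1 − 21%) = 5.6880%.
WACC = 0.819 × 7.1200% + 0.181 × 5.6880% = 6.8608%.

6.86%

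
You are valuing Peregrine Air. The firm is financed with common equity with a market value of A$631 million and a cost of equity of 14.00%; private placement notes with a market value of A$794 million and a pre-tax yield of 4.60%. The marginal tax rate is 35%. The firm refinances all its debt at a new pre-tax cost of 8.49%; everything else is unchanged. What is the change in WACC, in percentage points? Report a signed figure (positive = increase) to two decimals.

+1.41 pp

Current WACC:
Total capital V = 631 + 794 = 1425.
Equity: weight = 631/1425 = 0.4428; cost = 14%.
Private placement notes: weight = 794/1425 = 0.5572; after-tax cost = 4.6% × (1 − 35%) = 2.9900%.
WACC = 0.4428 × 14.0000% + 0.5572 × 2.9900% = 7.8653%.
After the change:
Total capital V = 631 + 794 = 1425.
Equity: weight = 631/1425 = 0.4428; cost = 14%.
Private placement notes: weight = 794/1425 = 0.5572; after-tax cost = 8.49% × (1 − 35%) = 5.5185%.
WACC = 0.4428 × 14.0000% + 0.5572 × 5.5185% = 9.2742%.
Change in WACC = 9.2742% − 7.8653% = 1.4089 pp.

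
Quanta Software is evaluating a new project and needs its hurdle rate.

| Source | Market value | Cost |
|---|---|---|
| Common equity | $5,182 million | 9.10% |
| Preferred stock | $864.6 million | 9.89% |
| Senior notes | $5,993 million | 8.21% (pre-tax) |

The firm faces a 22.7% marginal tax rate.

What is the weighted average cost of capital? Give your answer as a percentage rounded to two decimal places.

7.79%

Total capital V = 5182 + 864.6 + 5993 = 12039.6.
Equity: weight = 5182/12039.6 = 0.4304; cost = 9.1%.
Preferred: weight = 864.6/12039.6 = 0.0718; cost = 9.89%.
Senior notes: weight = 5993/12039.6 = 0.4978; after-tax cost = 8.21% × (1 − 22.7%) = 6.3463%.
WACC = 0.4304 × 9.1000% + 0.0718 × 9.8900% + 0.4978 × 6.3463% = 7.7860%.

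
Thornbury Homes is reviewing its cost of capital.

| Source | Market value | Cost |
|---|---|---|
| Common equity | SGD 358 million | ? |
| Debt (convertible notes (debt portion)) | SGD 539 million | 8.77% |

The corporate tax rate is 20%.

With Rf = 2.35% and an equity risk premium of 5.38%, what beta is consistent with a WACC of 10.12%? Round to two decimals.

2.31

Total capital V = 358 + 539 = 897.
Equity weight = 358/897 = 0.3991.
Convertible notes (debt portion) weight = 539/897 = 0.6009.
Debt contribution = 0.6009 × 8.77% × (1 − 20%) = 4.2159%.
Required equity contribution = 10.12% − 4.2159% = 5.9041%  ⇒  Re = 14.7933%.
CAPM: 14.7933% = 2.35% + β × 5.38%  ⇒  β = 2.3129.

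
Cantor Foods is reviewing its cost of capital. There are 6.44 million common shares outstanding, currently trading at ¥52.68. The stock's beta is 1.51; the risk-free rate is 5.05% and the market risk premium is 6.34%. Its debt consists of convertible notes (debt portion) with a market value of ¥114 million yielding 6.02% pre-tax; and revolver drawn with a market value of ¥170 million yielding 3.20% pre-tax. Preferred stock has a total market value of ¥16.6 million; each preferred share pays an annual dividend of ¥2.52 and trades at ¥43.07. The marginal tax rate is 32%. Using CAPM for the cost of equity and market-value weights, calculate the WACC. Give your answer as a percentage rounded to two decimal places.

Cost of equity via CAPM: Re = 5.05% + 1.51 × 6.34% = 14.6234%.
Cost of preferred: Rp = 2.52 / 43.07 = 5.8509%.
Market value of equity E = 52.68 × 6.44m = 339.2592m.
Total capital V = 339.2592 + 16.6 + 114 + 170 = 639.8592.
Equity: weight = 339.2592/639.8592 = 0.5302; cost = 14.6234%.
Preferred: weight = 16.6/639.8592 = 0.0259; cost = 5.8509%.
Convertible notes (debt portion): weight = 114/639.8592 = 0.1782; after-tax cost = 6.02% × (1 − 32%) = 4.0936%.
Revolver drawn: weight = 170/639.8592 = 0.2657; after-tax cost = 3.2% × (1 − 32%) = 2.1760%.
WACC = 0.5302 × 14.6234% + 0.0259 × 5.8509% + 0.1782 × 4.0936% + 0.2657 × 2.1760% = 9.2127%.

9.21%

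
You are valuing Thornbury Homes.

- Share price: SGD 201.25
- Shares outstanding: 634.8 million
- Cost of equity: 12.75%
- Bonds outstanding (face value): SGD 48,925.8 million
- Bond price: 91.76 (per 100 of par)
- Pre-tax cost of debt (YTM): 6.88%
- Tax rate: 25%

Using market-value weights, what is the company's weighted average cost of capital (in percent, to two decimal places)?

10.78%

Market value of equity E = 201.25 × 634.8m = 127753.5m. Market value of debt D = 48925.8m × 91.76/100 = 44894.31408m.
Total capital V = 127753.5 + 44894.31408 = 172647.81408.
Equity: weight = 127753.5/172647.81408 = 0.7400; cost = 12.75%.
Bonds outstanding: weight = 44894.31408/172647.81408 = 0.2600; after-tax cost = 6.88% × (1 − 25%) = 5.1600%.
WACC = 0.7400 × 12.7500% + 0.2600 × 5.1600% = 10.7763%.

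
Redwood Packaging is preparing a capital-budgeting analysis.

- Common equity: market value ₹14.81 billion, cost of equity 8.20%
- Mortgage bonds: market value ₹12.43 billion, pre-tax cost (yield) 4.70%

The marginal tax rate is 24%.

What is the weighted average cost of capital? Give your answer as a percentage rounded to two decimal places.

Total capital V = 14.81 + 12.43 = 27.24.
Equity: weight = 14.81/27.24 = 0.5437; cost = 8.2%.
Mortgage bonds: weight = 12.43/27.24 = 0.4563; after-tax cost = 4.7% × (1 − 24%) = 3.5720%.
WACC = 0.5437 × 8.2000% + 0.4563 × 3.5720% = 6.0882%.

6.09%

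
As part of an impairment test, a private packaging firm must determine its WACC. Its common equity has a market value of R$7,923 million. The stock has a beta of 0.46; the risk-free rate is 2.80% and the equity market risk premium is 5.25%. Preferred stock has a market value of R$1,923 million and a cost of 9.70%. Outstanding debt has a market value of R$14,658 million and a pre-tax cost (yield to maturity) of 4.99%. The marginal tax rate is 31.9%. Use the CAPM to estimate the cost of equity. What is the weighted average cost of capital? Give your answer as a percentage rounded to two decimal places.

4.48%

Cost of equity via CAPM: Re = 2.8% + 0.46 × 5.25% = 5.2150%.
Total capital V = 7923 + 1923 + 14658 = 24504.
Equity: weight = 7923/24504 = 0.3233; cost = 5.215%.
Preferred: weight = 1923/24504 = 0.0785; cost = 9.7%.
Debt: weight = 14658/24504 = 0.5982; after-tax cost = 4.99% × (1 − 31.9%) = 3.3982%.
WACC = 0.3233 × 5.2150% + 0.0785 × 9.7000% + 0.5982 × 3.3982% = 4.4802%.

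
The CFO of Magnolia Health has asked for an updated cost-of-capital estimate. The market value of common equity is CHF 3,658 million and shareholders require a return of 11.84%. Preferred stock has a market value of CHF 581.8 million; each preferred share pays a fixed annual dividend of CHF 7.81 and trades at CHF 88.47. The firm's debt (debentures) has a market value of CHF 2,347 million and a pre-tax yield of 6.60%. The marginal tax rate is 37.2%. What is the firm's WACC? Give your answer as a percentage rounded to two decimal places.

8.83%

Cost of preferred: Rp = 7.81 / 88.47 = 8.8279%.
Total capital V = 3658 + 581.8 + 2347 = 6586.8.
Equity: weight = 3658/6586.8 = 0.5554; cost = 11.84%.
Preferred: weight = 581.8/6586.8 = 0.0883; cost = 8.8279%.
Debentures: weight = 2347/6586.8 = 0.3563; after-tax cost = 6.6% × (1 − 37.2%) = 4.1448%.
WACC = 0.5554 × 11.8400% + 0.0883 × 8.8279% + 0.3563 × 4.1448% = 8.8320%.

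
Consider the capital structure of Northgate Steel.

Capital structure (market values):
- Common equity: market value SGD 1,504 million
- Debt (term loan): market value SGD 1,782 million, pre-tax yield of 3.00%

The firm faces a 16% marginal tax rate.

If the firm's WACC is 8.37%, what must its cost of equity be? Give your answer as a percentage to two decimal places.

Total capital V = 1504 + 1782 = 3286.
Equity weight = 1504/3286 = 0.4577.
Term loan weight = 1782/3286 = 0.5423.
Debt contribution = 0.5423 × 3% × (1 − 16%) = 1.3666%.
Required equity contribution = 8.37% − 1.3666% = 7.0034%.
Re = 7.0034% / 0.4577 = 15.3013%.

15.30%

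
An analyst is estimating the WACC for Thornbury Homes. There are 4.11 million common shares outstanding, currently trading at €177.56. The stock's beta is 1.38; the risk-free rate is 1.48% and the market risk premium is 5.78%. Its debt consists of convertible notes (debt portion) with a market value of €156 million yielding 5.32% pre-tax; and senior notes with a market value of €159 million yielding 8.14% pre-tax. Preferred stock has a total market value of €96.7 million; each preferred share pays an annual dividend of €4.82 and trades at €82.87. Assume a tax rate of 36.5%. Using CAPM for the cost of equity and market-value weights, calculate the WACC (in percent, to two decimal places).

7.72%

Cost of equity via CAPM: Re = 1.48% + 1.38 × 5.78% = 9.4564%.
Cost of preferred: Rp = 4.82 / 82.87 = 5.8163%.
Market value of equity E = 177.56 × 4.11m = 729.7716m.
Total capital V = 729.7716 + 96.7 + 156 + 159 = 1141.4716.
Equity: weight = 729.7716/1141.4716 = 0.6393; cost = 9.4564%.
Preferred: weight = 96.7/1141.4716 = 0.0847; cost = 5.8163%.
Convertible notes (debt portion): weight = 156/1141.4716 = 0.1367; after-tax cost = 5.32% × (1 − 36.5%) = 3.3782%.
Senior notes: weight = 159/1141.4716 = 0.1393; after-tax cost = 8.14% × (1 − 36.5%) = 5.1689%.
WACC = 0.6393 × 9.4564% + 0.0847 × 5.8163% + 0.1367 × 3.3782% + 0.1393 × 5.1689% = 7.7201%.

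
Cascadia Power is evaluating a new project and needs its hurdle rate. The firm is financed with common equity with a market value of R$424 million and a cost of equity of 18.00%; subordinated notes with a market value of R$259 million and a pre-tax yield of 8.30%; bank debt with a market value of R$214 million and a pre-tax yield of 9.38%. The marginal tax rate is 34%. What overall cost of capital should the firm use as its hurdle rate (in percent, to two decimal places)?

Total capital V = 424 + 259 + 214 = 897.
Equity: weight = 424/897 = 0.4727; cost = 18%.
Subordinated notes: weight = 259/897 = 0.2887; after-tax cost = 8.3% × (1 − 34%) = 5.4780%.
Bank debt: weight = 214/897 = 0.2386; after-tax cost = 9.38% × (1 − 34%) = 6.1908%.
WACC = 0.4727 × 18.0000% + 0.2887 × 5.4780% + 0.2386 × 6.1908% = 11.5670%.

11.57%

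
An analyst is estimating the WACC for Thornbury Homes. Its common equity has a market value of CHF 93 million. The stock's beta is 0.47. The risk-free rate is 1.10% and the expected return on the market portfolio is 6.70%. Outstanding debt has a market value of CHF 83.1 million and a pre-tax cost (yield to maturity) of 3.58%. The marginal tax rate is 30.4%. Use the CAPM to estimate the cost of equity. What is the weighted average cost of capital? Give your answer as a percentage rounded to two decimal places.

Market risk premium = 6.7% − 1.1% = 5.6%.
Cost of equity via CAPM: Re = 1.1% + 0.47 × 5.6% = 3.7320%.
Total capital V = 93 + 83.1 = 176.1.
Equity: weight = 93/176.1 = 0.5281; cost = 3.732%.
Debt: weight = 83.1/176.1 = 0.4719; after-tax cost = 3.58% × (1 − 30.4%) = 2.4917%.
WACC = 0.5281 × 3.7320% + 0.4719 × 2.4917% = 3.1467%.

3.15%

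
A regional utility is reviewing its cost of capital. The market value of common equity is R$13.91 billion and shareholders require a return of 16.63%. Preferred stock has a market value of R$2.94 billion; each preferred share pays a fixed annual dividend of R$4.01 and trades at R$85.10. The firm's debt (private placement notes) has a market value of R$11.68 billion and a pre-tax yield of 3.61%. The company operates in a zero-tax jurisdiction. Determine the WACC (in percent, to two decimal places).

10.07%

Cost of preferred: Rp = 4.01 / 85.1 = 4.7121%.
Total capital V = 13.91 + 2.94 + 11.68 = 28.53.
Equity: weight = 13.91/28.53 = 0.4876; cost = 16.63%.
Preferred: weight = 2.94/28.53 = 0.1030; cost = 4.7121%.
Private placement notes: weight = 11.68/28.53 = 0.4094; after-tax cost = 3.61% × (1 − 0%) = 3.6100%.
WACC = 0.4876 × 16.6300% + 0.1030 × 4.7121% + 0.4094 × 3.6100% = 10.0716%.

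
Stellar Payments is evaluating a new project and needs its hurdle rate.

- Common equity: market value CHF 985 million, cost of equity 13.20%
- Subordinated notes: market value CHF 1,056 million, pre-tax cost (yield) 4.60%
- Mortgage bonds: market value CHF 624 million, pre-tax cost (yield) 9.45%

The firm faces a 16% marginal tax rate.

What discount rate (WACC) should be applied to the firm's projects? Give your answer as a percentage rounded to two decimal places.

Total capital V = 985 + 1056 + 624 = 2665.
Equity: weight = 985/2665 = 0.3696; cost = 13.2%.
Subordinated notes: weight = 1056/2665 = 0.3962; after-tax cost = 4.6% × (1 − 16%) = 3.8640%.
Mortgage bonds: weight = 624/2665 = 0.2341; after-tax cost = 9.45% × (1 − 16%) = 7.9380%.
WACC = 0.3696 × 13.2000% + 0.3962 × 3.8640% + 0.2341 × 7.9380% = 8.2686%.

8.27%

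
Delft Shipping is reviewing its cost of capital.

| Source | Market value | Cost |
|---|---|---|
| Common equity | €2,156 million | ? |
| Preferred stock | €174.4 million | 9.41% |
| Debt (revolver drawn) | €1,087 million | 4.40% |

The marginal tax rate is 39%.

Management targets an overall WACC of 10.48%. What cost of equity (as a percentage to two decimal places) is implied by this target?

14.50%

Total capital V = 2156 + 174.4 + 1087 = 3417.4.
Equity weight = 2156/3417.4 = 0.6309.
Preferred weight = 174.4/3417.4 = 0.0510.
Revolver drawn weight = 1087/3417.4 = 0.3181.
Debt contribution = 0.3181 × 4.4% × (1 − 39%) = 0.8537%.
Preferred contribution = 0.0510 × 9.41% = 0.4802%.
Required equity contribution = 10.48% − 1.3339% = 9.1461%.
Re = 9.1461% / 0.6309 = 14.4971%.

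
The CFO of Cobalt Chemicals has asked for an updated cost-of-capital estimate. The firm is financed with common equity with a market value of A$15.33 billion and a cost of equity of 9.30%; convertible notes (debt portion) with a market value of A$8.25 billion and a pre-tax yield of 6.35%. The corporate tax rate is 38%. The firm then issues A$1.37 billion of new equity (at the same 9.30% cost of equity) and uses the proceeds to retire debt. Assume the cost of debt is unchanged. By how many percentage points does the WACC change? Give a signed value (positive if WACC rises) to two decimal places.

Current WACC:
Total capital V = 15.33 + 8.25 = 23.58.
Equity: weight = 15.33/23.58 = 0.6501; cost = 9.3%.
Convertible notes (debt portion): weight = 8.25/23.58 = 0.3499; after-tax cost = 6.35% × (1 − 38%) = 3.9370%.
WACC = 0.6501 × 9.3000% + 0.3499 × 3.9370% = 7.4236%.
After the change:
Total capital V = 16.7 + 6.88 = 23.58.
Equity: weight = 16.7/23.58 = 0.7082; cost = 9.3%.
Convertible notes (debt portion): weight = 6.88/23.58 = 0.2918; after-tax cost = 6.35% × (1 − 38%) = 3.9370%.
WACC = 0.7082 × 9.3000% + 0.2918 × 3.9370% = 7.7352%.
Change in WACC = 7.7352% − 7.4236% = 0.3116 pp.

+0.31 pp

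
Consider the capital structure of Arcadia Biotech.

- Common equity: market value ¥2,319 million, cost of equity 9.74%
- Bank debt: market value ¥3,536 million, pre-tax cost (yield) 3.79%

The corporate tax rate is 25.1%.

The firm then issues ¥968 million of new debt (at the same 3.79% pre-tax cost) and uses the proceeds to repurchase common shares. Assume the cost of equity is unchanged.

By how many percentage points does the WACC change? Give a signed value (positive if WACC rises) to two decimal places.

Current WACC:
Total capital V = 2319 + 3536 = 5855.
Equity: weight = 2319/5855 = 0.3961; cost = 9.74%.
Bank debt: weight = 3536/5855 = 0.6039; after-tax cost = 3.79% × (1 − 25.1%) = 2.8387%.
WACC = 0.3961 × 9.7400% + 0.6039 × 2.8387% = 5.5721%.
After the change:
Total capital V = 1351 + 4504 = 5855.
Equity: weight = 1351/5855 = 0.2307; cost = 9.74%.
Bank debt: weight = 4504/5855 = 0.7693; after-tax cost = 3.79% × (1 − 25.1%) = 2.8387%.
WACC = 0.2307 × 9.7400% + 0.7693 × 2.8387% = 4.4311%.
Change in WACC = 4.4311% − 5.5721% = -1.1410 pp.

-1.14 pp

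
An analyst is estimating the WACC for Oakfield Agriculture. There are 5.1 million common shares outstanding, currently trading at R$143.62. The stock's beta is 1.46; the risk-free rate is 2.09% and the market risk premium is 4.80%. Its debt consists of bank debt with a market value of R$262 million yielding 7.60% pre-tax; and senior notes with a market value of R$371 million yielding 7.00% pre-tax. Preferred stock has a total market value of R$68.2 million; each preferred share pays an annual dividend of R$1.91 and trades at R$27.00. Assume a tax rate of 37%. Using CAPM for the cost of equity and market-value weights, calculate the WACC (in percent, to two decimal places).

7.00%

Cost of equity via CAPM: Re = 2.09% + 1.46 × 4.8% = 9.0980%.
Cost of preferred: Rp = 1.91 / 27.0 = 7.0741%.
Market value of equity E = 143.62 × 5.1m = 732.462m.
Total capital V = 732.462 + 68.2 + 262 + 371 = 1433.662.
Equity: weight = 732.462/1433.662 = 0.5109; cost = 9.098%.
Preferred: weight = 68.2/1433.662 = 0.0476; cost = 7.0741%.
Bank debt: weight = 262/1433.662 = 0.1827; after-tax cost = 7.6% × (1 − 37%) = 4.7880%.
Senior notes: weight = 371/1433.662 = 0.2588; after-tax cost = 7% × (1 − 37%) = 4.4100%.
WACC = 0.5109 × 9.0980% + 0.0476 × 7.0741% + 0.1827 × 4.7880% + 0.2588 × 4.4100% = 7.0009%.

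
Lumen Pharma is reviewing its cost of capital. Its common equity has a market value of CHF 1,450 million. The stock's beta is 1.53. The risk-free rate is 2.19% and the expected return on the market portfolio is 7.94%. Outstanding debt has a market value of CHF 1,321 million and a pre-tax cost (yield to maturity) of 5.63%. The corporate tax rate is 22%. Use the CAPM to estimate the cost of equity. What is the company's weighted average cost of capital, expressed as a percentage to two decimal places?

7.84%

Market risk premium = 7.94% − 2.19% = 5.75%.
Cost of equity via CAPM: Re = 2.19% + 1.53 × 5.75% = 10.9875%.
Total capital V = 1450 + 1321 = 2771.
Equity: weight = 1450/2771 = 0.5233; cost = 10.9875%.
Debt: weight = 1321/2771 = 0.4767; after-tax cost = 5.63% × (1 − 22%) = 4.3914%.
WACC = 0.5233 × 10.9875% + 0.4767 × 4.3914% = 7.8430%.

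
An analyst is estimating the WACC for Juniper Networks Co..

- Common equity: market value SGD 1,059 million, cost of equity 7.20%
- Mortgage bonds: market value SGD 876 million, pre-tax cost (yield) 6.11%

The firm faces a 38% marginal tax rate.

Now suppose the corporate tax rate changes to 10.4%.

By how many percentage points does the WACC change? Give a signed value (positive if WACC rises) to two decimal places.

Current WACC:
Total capital V = 1059 + 876 = 1935.
Equity: weight = 1059/1935 = 0.5473; cost = 7.2%.
Mortgage bonds: weight = 876/1935 = 0.4527; after-tax cost = 6.11% × (1 − 38%) = 3.7882%.
WACC = 0.5473 × 7.2000% + 0.4527 × 3.7882% = 5.6554%.
After the change:
Total capital V = 1059 + 876 = 1935.
Equity: weight = 1059/1935 = 0.5473; cost = 7.2%.
Mortgage bonds: weight = 876/1935 = 0.4527; after-tax cost = 6.11% × (1 − 10.4%) = 5.4746%.
WACC = 0.5473 × 7.2000% + 0.4527 × 5.4746% = 6.4189%.
Change in WACC = 6.4189% − 5.6554% = 0.7634 pp.

+0.76 pp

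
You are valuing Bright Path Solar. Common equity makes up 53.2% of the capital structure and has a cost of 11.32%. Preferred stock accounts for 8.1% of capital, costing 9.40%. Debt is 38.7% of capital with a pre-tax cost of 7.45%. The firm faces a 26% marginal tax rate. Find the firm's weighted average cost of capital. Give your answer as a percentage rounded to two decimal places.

After-tax cost of debt = 7.45% × (1 − 26%) = 5.5130%.
WACC = 0.532 × 11.3200% + 0.081 × 9.4000% + 0.387 × 5.5130% = 8.9172%.

8.92%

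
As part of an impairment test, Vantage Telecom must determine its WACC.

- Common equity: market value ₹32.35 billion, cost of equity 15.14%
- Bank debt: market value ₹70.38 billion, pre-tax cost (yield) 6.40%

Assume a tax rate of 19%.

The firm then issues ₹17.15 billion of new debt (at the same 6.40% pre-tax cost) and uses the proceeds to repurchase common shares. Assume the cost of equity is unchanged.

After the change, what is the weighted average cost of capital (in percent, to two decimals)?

After the change:
Total capital V = 15.2 + 87.53 = 102.73.
Equity: weight = 15.2/102.73 = 0.1480; cost = 15.14%.
Bank debt: weight = 87.53/102.73 = 0.8520; after-tax cost = 6.4% × (1 − 19%) = 5.1840%.
WACC = 0.1480 × 15.1400% + 0.8520 × 5.1840% = 6.6571%.

6.66%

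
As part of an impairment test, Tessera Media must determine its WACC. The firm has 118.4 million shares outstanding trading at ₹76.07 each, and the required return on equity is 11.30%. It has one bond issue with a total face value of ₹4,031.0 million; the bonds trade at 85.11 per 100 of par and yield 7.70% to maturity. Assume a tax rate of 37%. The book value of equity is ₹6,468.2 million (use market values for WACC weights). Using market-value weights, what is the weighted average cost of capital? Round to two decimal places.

9.52%

Market value of equity E = 76.07 × 118.4m = 9006.688m. Market value of debt D = 4031m × 85.11/100 = 3430.7841m.
Total capital V = 9006.688 + 3430.7841 = 12437.4721.
Equity: weight = 9006.688/12437.4721 = 0.7242; cost = 11.3%.
Bonds outstanding: weight = 3430.7841/12437.4721 = 0.2758; after-tax cost = 7.7% × (1 − 37%) = 4.8510%.
WACC = 0.7242 × 11.3000% + 0.2758 × 4.8510% = 9.5211%.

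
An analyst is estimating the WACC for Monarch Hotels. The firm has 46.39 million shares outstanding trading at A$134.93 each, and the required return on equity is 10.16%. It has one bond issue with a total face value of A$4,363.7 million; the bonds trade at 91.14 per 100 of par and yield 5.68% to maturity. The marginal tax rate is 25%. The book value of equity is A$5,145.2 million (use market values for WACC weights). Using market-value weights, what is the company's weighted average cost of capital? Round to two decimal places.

7.87%

Market value of equity E = 134.93 × 46.39m = 6259.4027m. Market value of debt D = 4363.7m × 91.14/100 = 3977.07618m.
Total capital V = 6259.4027 + 3977.07618 = 10236.47888.
Equity: weight = 6259.4027/10236.47888 = 0.6115; cost = 10.16%.
Bonds outstanding: weight = 3977.07618/10236.47888 = 0.3885; after-tax cost = 5.68% × (1 − 25%) = 4.2600%.
WACC = 0.6115 × 10.1600% + 0.3885 × 4.2600% = 7.8677%.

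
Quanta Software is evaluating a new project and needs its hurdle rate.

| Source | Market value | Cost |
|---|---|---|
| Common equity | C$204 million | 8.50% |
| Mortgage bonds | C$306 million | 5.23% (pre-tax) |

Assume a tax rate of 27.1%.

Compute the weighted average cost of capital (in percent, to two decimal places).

Total capital V = 204 + 306 = 510.
Equity: weight = 204/510 = 0.4000; cost = 8.5%.
Mortgage bonds: weight = 306/510 = 0.6000; after-tax cost = 5.23% × (1 − 27.1%) = 3.8127%.
WACC = 0.4000 × 8.5000% + 0.6000 × 3.8127% = 5.6876%.

5.69%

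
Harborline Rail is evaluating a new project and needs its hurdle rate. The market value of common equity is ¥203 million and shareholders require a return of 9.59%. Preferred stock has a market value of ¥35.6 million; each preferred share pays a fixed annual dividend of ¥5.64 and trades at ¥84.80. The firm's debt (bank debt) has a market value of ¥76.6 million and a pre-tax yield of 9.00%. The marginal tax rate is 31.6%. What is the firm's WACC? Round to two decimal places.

Cost of preferred: Rp = 5.64 / 84.8 = 6.6509%.
Total capital V = 203 + 35.6 + 76.6 = 315.2.
Equity: weight = 203/315.2 = 0.6440; cost = 9.59%.
Preferred: weight = 35.6/315.2 = 0.1129; cost = 6.6509%.
Bank debt: weight = 76.6/315.2 = 0.2430; after-tax cost = 9% × (1 − 31.6%) = 6.1560%.
WACC = 0.6440 × 9.5900% + 0.1129 × 6.6509% + 0.2430 × 6.1560% = 8.4235%.

8.42%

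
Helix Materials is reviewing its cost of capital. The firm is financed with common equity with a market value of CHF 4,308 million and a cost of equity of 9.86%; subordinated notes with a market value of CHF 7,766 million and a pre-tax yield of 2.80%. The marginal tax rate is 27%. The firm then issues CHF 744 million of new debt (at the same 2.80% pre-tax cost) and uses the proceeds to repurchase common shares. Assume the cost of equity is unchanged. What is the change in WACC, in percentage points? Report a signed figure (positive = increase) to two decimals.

-0.48 pp

Current WACC:
Total capital V = 4308 + 7766 = 12074.
Equity: weight = 4308/12074 = 0.3568; cost = 9.86%.
Subordinated notes: weight = 7766/12074 = 0.6432; after-tax cost = 2.8% × (1 − 27%) = 2.0440%.
WACC = 0.3568 × 9.8600% + 0.6432 × 2.0440% = 4.8327%.
After the change:
Total capital V = 3564 + 8510 = 12074.
Equity: weight = 3564/12074 = 0.2952; cost = 9.86%.
Subordinated notes: weight = 8510/12074 = 0.7048; after-tax cost = 2.8% × (1 − 27%) = 2.0440%.
WACC = 0.2952 × 9.8600% + 0.7048 × 2.0440% = 4.3511%.
Change in WACC = 4.3511% − 4.8327% = -0.4816 pp.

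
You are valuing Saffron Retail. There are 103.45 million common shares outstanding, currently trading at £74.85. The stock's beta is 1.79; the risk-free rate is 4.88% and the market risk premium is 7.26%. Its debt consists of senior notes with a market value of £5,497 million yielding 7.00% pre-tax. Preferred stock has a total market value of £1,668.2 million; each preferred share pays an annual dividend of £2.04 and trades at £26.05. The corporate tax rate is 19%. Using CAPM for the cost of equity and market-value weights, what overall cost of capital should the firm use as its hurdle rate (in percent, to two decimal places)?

Cost of equity via CAPM: Re = 4.88% + 1.79 × 7.26% = 17.8754%.
Cost of preferred: Rp = 2.04 / 26.05 = 7.8311%.
Market value of equity E = 74.85 × 103.45m = 7743.2325m.
Total capital V = 7743.2325 + 1668.2 + 5497 = 14908.4325.
Equity: weight = 7743.2325/14908.4325 = 0.5194; cost = 17.8754%.
Preferred: weight = 1668.2/14908.4325 = 0.1119; cost = 7.8311%.
Senior notes: weight = 5497/14908.4325 = 0.3687; after-tax cost = 7% × (1 − 19%) = 5.6700%.
WACC = 0.5194 × 17.8754% + 0.1119 × 7.8311% + 0.3687 × 5.6700% = 12.2511%.

12.25%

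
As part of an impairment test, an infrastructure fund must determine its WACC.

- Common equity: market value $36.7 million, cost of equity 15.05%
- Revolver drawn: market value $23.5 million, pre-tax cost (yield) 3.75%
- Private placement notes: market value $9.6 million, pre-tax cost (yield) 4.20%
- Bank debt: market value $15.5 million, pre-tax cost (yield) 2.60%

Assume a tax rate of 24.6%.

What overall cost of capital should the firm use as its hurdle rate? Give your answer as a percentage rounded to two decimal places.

7.97%

Total capital V = 36.7 + 23.5 + 9.6 + 15.5 = 85.3.
Equity: weight = 36.7/85.3 = 0.4302; cost = 15.05%.
Revolver drawn: weight = 23.5/85.3 = 0.2755; after-tax cost = 3.75% × (1 − 24.6%) = 2.8275%.
Private placement notes: weight = 9.6/85.3 = 0.1125; after-tax cost = 4.2% × (1 − 24.6%) = 3.1668%.
Bank debt: weight = 15.5/85.3 = 0.1817; after-tax cost = 2.6% × (1 − 24.6%) = 1.9604%.
WACC = 0.4302 × 15.0500% + 0.2755 × 2.8275% + 0.1125 × 3.1668% + 0.1817 × 1.9604% = 7.9668%.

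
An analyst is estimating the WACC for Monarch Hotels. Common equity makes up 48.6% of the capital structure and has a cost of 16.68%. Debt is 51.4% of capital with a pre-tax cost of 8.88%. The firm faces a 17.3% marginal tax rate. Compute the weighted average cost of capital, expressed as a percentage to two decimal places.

11.88%

After-tax cost of debt = 8.88% × (1 − 17.3%) = 7.3438%.
WACC = 0.486 × 16.6800% + 0.514 × 7.3438% = 11.8812%.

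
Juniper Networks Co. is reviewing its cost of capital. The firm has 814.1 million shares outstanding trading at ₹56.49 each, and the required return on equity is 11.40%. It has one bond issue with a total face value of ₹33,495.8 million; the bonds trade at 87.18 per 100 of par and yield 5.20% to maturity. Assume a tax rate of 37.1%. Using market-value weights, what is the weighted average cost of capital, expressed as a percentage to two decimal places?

Market value of equity E = 56.49 × 814.1m = 45988.509m. Market value of debt D = 33495.8m × 87.18/100 = 29201.63844m.
Total capital V = 45988.509 + 29201.63844 = 75190.14744.
Equity: weight = 45988.509/75190.14744 = 0.6116; cost = 11.4%.
Bonds outstanding: weight = 29201.63844/75190.14744 = 0.3884; after-tax cost = 5.2% × (1 − 37.1%) = 3.2708%.
WACC = 0.6116 × 11.4000% + 0.3884 × 3.2708% = 8.2429%.

8.24%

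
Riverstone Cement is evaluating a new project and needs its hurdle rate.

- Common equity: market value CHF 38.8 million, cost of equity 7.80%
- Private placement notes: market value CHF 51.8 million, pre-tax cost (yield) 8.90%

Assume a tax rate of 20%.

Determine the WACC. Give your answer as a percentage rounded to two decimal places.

Total capital V = 38.8 + 51.8 = 90.6.
Equity: weight = 38.8/90.6 = 0.4283; cost = 7.8%.
Private placement notes: weight = 51.8/90.6 = 0.5717; after-tax cost = 8.9% × (1 − 20%) = 7.1200%.
WACC = 0.4283 × 7.8000% + 0.5717 × 7.1200% = 7.4112%.

7.41%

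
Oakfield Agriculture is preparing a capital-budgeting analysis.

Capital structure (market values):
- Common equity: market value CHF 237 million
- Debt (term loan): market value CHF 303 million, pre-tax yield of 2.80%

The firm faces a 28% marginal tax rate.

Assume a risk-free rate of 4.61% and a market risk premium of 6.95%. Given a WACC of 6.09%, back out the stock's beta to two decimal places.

Total capital V = 237 + 303 = 540.
Equity weight = 237/540 = 0.4389.
Term loan weight = 303/540 = 0.5611.
Debt contribution = 0.5611 × 2.8% × (1 − 28%) = 1.1312%.
Required equity contribution = 6.09% − 1.1312% = 4.9588%  ⇒  Re = 11.2985%.
CAPM: 11.2985% = 4.61% + β × 6.95%  ⇒  β = 0.9624.

0.96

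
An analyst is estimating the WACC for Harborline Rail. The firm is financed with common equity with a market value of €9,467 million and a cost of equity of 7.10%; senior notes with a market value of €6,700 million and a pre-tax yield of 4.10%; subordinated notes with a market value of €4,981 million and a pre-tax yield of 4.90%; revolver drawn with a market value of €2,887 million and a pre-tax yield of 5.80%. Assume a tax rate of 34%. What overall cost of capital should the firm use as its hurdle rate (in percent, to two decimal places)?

4.68%

Total capital V = 9467 + 6700 + 4981 + 2887 = 24035.
Equity: weight = 9467/24035 = 0.3939; cost = 7.1%.
Senior notes: weight = 6700/24035 = 0.2788; after-tax cost = 4.1% × (1 − 34%) = 2.7060%.
Subordinated notes: weight = 4981/24035 = 0.2072; after-tax cost = 4.9% × (1 − 34%) = 3.2340%.
Revolver drawn: weight = 2887/24035 = 0.1201; after-tax cost = 5.8% × (1 − 34%) = 3.8280%.
WACC = 0.3939 × 7.1000% + 0.2788 × 2.7060% + 0.2072 × 3.2340% + 0.1201 × 3.8280% = 4.6809%.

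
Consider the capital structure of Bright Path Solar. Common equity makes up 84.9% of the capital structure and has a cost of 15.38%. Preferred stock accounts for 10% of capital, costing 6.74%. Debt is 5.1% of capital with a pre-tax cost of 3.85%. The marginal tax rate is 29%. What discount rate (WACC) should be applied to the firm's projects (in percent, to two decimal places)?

13.87%

After-tax cost of debt = 3.85% × (1 − 29%) = 2.7335%.
WACC = 0.849 × 15.3800% + 0.100 × 6.7400% + 0.051 × 2.7335% = 13.8710%.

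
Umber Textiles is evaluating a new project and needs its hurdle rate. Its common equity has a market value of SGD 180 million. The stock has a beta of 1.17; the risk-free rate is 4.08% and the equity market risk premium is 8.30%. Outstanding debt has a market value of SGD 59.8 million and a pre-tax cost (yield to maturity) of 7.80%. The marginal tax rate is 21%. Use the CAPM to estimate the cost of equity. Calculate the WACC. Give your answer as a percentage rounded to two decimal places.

Cost of equity via CAPM: Re = 4.08% + 1.17 × 8.3% = 13.7910%.
Total capital V = 180 + 59.8 = 239.8.
Equity: weight = 180/239.8 = 0.7506; cost = 13.791%.
Debt: weight = 59.8/239.8 = 0.2494; after-tax cost = 7.8% × (1 − 21%) = 6.1620%.
WACC = 0.7506 × 13.7910% + 0.2494 × 6.1620% = 11.8885%.

11.89%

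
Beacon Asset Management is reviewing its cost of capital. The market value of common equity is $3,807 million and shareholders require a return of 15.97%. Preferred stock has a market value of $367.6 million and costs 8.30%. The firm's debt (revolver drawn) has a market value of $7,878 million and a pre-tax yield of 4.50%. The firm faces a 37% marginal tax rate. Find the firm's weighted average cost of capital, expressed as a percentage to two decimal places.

7.15%

Total capital V = 3807 + 367.6 + 7878 = 12052.6.
Equity: weight = 3807/12052.6 = 0.3159; cost = 15.97%.
Preferred: weight = 367.6/12052.6 = 0.0305; cost = 8.3%.
Revolver drawn: weight = 7878/12052.6 = 0.6536; after-tax cost = 4.5% × (1 − 37%) = 2.8350%.
WACC = 0.3159 × 15.9700% + 0.0305 × 8.3000% + 0.6536 × 2.8350% = 7.1506%.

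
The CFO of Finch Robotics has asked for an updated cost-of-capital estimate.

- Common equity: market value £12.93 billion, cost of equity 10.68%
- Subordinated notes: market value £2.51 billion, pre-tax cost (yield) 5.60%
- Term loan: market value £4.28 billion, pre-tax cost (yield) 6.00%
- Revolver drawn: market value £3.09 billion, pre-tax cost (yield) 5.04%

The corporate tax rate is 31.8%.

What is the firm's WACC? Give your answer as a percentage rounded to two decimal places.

Total capital V = 12.93 + 2.51 + 4.28 + 3.09 = 22.81.
Equity: weight = 12.93/22.81 = 0.5669; cost = 10.68%.
Subordinated notes: weight = 2.51/22.81 = 0.1100; after-tax cost = 5.6% × (1 − 31.8%) = 3.8192%.
Term loan: weight = 4.28/22.81 = 0.1876; after-tax cost = 6% × (1 − 31.8%) = 4.0920%.
Revolver drawn: weight = 3.09/22.81 = 0.1355; after-tax cost = 5.04% × (1 − 31.8%) = 3.4373%.
WACC = 0.5669 × 10.6800% + 0.1100 × 3.8192% + 0.1876 × 4.0920% + 0.1355 × 3.4373% = 7.7077%.

7.71%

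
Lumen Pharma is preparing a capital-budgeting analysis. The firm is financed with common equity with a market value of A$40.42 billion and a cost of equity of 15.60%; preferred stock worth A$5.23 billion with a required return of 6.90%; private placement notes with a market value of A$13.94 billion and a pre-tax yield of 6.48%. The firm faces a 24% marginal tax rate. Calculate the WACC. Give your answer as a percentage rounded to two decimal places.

12.34%

Total capital V = 40.42 + 5.23 + 13.94 = 59.59.
Equity: weight = 40.42/59.59 = 0.6783; cost = 15.6%.
Preferred: weight = 5.23/59.59 = 0.0878; cost = 6.9%.
Private placement notes: weight = 13.94/59.59 = 0.2339; after-tax cost = 6.48% × (1 − 24%) = 4.9248%.
WACC = 0.6783 × 15.6000% + 0.0878 × 6.9000% + 0.2339 × 4.9248% = 12.3392%.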